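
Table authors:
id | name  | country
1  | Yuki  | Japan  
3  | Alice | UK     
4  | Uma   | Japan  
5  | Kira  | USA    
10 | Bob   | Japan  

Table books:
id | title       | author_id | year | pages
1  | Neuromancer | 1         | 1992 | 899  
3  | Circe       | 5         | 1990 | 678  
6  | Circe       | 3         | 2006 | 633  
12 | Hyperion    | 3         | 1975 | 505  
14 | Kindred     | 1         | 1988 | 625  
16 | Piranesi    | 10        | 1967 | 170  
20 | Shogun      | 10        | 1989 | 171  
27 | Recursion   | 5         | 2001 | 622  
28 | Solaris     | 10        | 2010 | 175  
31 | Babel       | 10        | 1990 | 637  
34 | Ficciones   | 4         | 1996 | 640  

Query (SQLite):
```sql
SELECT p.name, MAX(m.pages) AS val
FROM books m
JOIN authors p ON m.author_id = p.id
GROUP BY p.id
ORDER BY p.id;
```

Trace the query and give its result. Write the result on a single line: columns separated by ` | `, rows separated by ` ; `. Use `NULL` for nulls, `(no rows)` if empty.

Yuki | 899 ; Alice | 633 ; Uma | 640 ; Kira | 678 ; Bob | 637

Join each books row to its authors via author_id.
Group joined rows by authors.id; compute MAX(m.pages) per group.
  1: ids {1, 14} → MAX(m.pages)=899
  3: ids {6, 12} → MAX(m.pages)=633
  4: ids {34} → MAX(m.pages)=640
  5: ids {3, 27} → MAX(m.pages)=678
  10: ids {16, 20, 28, 31} → MAX(m.pages)=637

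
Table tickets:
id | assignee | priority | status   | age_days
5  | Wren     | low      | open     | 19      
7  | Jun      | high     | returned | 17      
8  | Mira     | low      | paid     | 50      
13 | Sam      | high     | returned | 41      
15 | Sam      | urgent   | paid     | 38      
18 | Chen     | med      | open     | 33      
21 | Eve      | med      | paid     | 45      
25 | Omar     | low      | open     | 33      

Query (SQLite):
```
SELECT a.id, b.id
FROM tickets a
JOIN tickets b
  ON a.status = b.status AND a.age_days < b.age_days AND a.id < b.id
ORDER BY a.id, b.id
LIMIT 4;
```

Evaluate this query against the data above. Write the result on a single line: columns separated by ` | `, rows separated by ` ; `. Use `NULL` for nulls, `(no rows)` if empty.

Pairs (a,b) with same status, a.age_days < b.age_days, a.id < b.id.
status groups: open:{5,18,25} paid:{8,15,21} returned:{7,13}
Ordered by (a.id, b.id); first 4.

5 | 18 ; 5 | 25 ; 7 | 13 ; 15 | 21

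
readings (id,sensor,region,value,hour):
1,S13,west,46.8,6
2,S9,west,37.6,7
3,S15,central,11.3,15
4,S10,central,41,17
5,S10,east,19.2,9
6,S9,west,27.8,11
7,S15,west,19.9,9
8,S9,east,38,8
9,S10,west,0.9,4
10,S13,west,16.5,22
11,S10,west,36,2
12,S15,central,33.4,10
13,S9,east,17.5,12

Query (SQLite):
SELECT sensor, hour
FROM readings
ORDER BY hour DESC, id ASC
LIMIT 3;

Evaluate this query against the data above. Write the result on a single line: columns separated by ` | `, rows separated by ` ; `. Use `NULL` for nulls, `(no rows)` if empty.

Sort by hour desc, tiebreak id asc: (22, id=10), (17, id=4), (15, id=3), (12, id=13), (11, id=6), (10, id=12) …. Take first 3.

S13 | 22 ; S10 | 17 ; S15 | 15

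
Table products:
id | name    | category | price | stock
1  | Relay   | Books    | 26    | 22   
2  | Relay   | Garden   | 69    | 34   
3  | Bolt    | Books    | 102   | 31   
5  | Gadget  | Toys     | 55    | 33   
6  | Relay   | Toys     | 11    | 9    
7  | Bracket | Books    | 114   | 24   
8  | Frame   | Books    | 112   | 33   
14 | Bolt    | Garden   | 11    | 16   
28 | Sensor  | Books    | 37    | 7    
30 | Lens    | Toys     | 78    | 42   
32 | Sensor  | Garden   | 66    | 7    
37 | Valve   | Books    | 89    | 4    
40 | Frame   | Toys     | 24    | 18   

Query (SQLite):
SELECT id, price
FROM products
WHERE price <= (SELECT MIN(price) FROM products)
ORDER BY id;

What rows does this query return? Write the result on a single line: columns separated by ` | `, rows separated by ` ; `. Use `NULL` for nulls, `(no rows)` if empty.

6 | 11 ; 14 | 11

Scalar subquery: MIN(price) over all products rows = 11.
Keep rows where price <= that value.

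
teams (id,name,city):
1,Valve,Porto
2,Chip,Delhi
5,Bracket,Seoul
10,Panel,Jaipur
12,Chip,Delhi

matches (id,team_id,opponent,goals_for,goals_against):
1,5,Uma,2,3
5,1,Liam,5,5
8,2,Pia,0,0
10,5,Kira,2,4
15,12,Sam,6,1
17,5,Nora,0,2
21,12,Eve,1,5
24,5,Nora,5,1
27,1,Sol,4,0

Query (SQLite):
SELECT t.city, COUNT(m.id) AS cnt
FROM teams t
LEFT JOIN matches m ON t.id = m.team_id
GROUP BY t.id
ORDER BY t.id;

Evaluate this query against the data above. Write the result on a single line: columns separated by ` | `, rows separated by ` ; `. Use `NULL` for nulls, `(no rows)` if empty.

LEFT JOIN keeps every teams row; unmatched ones get NULL for matches columns.
Group by teams.id and compute COUNT(m.id). COUNT(col) of an all-NULL group is 0.
  1: ids {5, 27} → COUNT(m.id)=2
  2: ids {8} → COUNT(m.id)=1
  5: ids {1, 10, 17, 24} → COUNT(m.id)=4
  10: ids {—} → COUNT(m.id)=0
  12: ids {15, 21} → COUNT(m.id)=2

Porto | 2 ; Delhi | 1 ; Seoul | 4 ; Jaipur | 0 ; Delhi | 2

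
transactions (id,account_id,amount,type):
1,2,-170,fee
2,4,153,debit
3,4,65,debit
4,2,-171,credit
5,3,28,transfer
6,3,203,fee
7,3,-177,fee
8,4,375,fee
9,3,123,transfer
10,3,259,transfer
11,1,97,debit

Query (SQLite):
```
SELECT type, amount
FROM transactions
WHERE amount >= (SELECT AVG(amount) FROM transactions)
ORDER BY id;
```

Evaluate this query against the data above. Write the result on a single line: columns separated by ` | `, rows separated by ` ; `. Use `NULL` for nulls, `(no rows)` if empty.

debit | 153 ; fee | 203 ; fee | 375 ; transfer | 123 ; transfer | 259 ; debit | 97

Scalar subquery: AVG(amount) over all transactions rows = 71.363636 (≈; comparison uses full precision).
Keep rows where amount >= that value.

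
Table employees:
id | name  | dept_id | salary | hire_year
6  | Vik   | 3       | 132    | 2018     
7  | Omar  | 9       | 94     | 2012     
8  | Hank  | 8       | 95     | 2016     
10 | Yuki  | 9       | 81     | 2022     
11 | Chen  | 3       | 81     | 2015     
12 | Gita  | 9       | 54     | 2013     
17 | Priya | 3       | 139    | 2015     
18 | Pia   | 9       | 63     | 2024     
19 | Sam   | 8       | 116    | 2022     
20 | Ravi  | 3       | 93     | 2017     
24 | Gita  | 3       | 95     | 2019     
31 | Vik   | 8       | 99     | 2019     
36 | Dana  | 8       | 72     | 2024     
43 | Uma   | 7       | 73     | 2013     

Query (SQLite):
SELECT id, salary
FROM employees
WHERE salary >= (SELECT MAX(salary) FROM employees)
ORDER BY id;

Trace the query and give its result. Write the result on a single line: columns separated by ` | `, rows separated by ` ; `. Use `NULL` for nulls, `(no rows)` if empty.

Scalar subquery: MAX(salary) over all employees rows = 139.
Keep rows where salary >= that value.

17 | 139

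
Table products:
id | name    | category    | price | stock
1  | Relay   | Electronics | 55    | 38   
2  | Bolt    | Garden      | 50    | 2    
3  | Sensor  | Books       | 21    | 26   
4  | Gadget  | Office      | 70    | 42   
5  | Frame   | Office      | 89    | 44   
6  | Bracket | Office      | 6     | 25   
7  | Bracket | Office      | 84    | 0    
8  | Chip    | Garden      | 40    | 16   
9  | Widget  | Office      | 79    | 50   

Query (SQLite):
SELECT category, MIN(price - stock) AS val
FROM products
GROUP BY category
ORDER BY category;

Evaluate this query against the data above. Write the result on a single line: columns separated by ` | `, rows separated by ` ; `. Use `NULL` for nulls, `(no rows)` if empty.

For each row compute price - stock.
Group by category; take MIN of the expression per group.
  Books: ids {3} → MIN(price - stock)=-5
  Electronics: ids {1} → MIN(price - stock)=17
  Garden: ids {2, 8} → MIN(price - stock)=24
  Office: ids {4, 5, 6, 7, 9} → MIN(price - stock)=-19

Books | -5 ; Electronics | 17 ; Garden | 24 ; Office | -19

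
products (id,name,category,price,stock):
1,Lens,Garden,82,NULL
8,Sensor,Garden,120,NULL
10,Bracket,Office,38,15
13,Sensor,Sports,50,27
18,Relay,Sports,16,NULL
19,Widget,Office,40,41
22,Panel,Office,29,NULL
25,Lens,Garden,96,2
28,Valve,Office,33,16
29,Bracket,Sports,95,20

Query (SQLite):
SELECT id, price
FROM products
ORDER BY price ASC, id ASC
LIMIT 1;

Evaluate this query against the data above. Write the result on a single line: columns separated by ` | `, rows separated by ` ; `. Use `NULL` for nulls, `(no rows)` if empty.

18 | 16

Sort by price asc, tiebreak id asc: (16, id=18), (29, id=22), (33, id=28), (38, id=10) …. Take first 1.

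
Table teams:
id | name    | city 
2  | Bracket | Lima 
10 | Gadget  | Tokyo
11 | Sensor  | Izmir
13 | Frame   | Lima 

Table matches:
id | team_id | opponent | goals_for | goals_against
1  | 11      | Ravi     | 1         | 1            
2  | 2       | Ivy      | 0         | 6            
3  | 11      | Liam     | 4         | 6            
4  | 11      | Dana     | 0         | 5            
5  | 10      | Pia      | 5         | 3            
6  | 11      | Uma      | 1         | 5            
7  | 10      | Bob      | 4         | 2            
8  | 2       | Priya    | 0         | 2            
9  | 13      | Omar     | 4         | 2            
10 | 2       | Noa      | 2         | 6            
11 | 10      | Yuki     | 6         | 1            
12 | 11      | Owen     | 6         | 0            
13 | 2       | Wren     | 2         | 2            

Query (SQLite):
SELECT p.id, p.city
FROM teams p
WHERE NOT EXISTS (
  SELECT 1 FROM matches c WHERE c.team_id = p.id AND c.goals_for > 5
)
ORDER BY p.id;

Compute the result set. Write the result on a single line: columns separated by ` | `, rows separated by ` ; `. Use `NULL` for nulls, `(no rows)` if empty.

For each teams row, check whether any matches with matching team_id has goals_for > 5.
Keep rows where that is false.

2 | Lima ; 13 | Lima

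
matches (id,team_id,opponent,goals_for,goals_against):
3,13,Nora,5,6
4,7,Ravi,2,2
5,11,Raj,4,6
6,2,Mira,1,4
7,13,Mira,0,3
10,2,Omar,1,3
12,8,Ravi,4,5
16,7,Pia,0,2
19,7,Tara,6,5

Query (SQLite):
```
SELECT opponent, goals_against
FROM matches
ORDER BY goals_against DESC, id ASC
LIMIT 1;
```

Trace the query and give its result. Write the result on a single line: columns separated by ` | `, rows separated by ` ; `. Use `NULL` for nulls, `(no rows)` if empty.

Nora | 6

Sort by goals_against desc, tiebreak id asc: (6, id=3), (6, id=5), (5, id=12), (5, id=19) …. Take first 1.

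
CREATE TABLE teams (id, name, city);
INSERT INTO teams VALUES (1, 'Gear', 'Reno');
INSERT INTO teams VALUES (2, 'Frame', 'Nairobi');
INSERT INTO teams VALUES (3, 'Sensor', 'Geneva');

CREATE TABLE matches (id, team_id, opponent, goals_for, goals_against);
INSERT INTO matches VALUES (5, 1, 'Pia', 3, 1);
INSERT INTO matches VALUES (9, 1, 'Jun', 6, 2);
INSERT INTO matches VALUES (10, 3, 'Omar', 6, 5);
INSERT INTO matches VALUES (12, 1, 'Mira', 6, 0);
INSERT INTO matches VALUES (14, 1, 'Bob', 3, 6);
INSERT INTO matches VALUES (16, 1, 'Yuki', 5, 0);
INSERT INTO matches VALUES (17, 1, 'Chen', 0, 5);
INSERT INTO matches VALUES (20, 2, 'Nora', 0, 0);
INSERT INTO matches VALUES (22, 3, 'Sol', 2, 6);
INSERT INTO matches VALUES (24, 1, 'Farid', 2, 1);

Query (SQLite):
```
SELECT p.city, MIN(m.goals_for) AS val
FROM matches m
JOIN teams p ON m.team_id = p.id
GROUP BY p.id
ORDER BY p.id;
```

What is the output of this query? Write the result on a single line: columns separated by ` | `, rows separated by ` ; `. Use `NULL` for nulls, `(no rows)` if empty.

Join each matches row to its teams via team_id.
Group joined rows by teams.id; compute MIN(m.goals_for) per group.
  1: ids {5, 9, 12, 14, 16, 17, 24} → MIN(m.goals_for)=0
  2: ids {20} → MIN(m.goals_for)=0
  3: ids {10, 22} → MIN(m.goals_for)=2

Reno | 0 ; Nairobi | 0 ; Geneva | 2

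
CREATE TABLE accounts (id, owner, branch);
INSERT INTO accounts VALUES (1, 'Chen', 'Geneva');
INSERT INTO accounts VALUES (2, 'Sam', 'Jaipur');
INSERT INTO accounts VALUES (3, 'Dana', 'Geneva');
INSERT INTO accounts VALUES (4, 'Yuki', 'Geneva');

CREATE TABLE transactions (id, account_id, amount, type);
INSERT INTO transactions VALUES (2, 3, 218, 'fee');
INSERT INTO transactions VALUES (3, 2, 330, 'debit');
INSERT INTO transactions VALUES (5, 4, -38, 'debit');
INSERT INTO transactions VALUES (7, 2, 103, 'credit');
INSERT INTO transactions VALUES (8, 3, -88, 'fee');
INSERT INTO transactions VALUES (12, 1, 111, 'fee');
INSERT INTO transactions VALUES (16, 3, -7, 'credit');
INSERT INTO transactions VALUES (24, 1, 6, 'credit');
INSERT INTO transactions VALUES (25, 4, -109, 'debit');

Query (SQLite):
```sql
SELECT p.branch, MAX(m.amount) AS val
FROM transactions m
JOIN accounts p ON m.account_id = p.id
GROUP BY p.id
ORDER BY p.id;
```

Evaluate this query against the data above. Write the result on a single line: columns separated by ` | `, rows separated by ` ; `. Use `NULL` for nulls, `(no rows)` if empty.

Geneva | 111 ; Jaipur | 330 ; Geneva | 218 ; Geneva | -38

Join each transactions row to its accounts via account_id.
Group joined rows by accounts.id; compute MAX(m.amount) per group.
  1: ids {12, 24} → MAX(m.amount)=111
  2: ids {3, 7} → MAX(m.amount)=330
  3: ids {2, 8, 16} → MAX(m.amount)=218
  4: ids {5, 25} → MAX(m.amount)=-38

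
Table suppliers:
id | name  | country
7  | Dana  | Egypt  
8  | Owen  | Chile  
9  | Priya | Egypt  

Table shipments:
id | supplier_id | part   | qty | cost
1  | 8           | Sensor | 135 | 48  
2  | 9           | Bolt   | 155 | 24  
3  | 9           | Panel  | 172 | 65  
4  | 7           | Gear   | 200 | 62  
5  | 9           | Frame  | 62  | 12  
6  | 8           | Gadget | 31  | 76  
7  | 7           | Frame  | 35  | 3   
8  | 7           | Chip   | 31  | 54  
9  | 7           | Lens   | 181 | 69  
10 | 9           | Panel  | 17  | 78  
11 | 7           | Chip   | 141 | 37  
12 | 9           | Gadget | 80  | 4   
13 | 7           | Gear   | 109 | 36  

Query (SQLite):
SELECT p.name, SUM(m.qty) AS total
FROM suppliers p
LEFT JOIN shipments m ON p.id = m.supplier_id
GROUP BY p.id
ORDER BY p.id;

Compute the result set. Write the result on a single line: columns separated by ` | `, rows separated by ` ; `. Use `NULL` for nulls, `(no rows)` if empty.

Dana | 697 ; Owen | 166 ; Priya | 486

LEFT JOIN keeps every suppliers row; unmatched ones get NULL for shipments columns.
Group by suppliers.id and compute SUM(m.qty). SUM over an all-NULL group is NULL.
  7: ids {4, 7, 8, 9, 11, 13} → SUM(m.qty)=697
  8: ids {1, 6} → SUM(m.qty)=166
  9: ids {2, 3, 5, 10, 12} → SUM(m.qty)=486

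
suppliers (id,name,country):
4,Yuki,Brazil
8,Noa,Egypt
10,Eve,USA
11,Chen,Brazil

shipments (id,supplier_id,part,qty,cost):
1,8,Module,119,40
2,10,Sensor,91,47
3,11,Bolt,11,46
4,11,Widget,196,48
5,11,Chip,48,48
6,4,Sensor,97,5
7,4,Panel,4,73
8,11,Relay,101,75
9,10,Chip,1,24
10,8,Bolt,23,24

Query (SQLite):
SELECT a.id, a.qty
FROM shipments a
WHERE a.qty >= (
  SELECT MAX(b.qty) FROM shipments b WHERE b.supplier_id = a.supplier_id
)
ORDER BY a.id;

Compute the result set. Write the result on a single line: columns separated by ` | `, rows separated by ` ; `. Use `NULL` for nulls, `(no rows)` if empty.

1 | 119 ; 2 | 91 ; 4 | 196 ; 6 | 97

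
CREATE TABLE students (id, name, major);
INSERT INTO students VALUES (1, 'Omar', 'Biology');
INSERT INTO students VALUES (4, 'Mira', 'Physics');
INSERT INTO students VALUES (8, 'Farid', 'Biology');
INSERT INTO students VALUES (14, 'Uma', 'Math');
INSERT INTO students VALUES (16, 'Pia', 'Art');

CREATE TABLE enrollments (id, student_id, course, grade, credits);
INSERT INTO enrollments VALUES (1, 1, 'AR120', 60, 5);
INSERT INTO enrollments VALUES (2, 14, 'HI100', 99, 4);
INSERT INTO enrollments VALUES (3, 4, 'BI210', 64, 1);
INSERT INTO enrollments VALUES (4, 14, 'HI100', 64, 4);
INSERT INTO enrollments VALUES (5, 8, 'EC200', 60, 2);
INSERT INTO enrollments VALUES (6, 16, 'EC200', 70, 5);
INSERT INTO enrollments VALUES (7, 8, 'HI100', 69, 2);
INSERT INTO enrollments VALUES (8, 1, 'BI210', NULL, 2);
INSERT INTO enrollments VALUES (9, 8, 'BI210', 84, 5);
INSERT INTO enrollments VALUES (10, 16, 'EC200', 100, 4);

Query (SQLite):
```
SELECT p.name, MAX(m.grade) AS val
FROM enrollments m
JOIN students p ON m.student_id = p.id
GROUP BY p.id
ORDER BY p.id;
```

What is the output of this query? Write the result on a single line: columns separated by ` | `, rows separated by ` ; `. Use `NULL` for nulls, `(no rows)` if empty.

Omar | 60 ; Mira | 64 ; Farid | 84 ; Uma | 99 ; Pia | 100

Join each enrollments row to its students via student_id.
Group joined rows by students.id; compute MAX(m.grade) per group.
  1: ids {1, 8} → MAX(m.grade)=60
  4: ids {3} → MAX(m.grade)=64
  8: ids {5, 7, 9} → MAX(m.grade)=84
  14: ids {2, 4} → MAX(m.grade)=99
  16: ids {6, 10} → MAX(m.grade)=100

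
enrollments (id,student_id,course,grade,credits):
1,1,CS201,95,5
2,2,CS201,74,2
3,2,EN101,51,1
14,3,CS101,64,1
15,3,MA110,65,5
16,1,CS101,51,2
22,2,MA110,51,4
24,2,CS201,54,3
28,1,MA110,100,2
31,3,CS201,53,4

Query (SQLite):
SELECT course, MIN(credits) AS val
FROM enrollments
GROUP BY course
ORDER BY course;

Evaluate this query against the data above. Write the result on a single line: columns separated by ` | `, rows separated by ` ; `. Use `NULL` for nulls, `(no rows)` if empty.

CS101 | 1 ; CS201 | 2 ; EN101 | 1 ; MA110 | 2

Partition enrollments by course; compute MIN(credits) within each group.
  CS101: ids {14, 16} → MIN(credits)=1
  CS201: ids {1, 2, 24, 31} → MIN(credits)=2
  EN101: ids {3} → MIN(credits)=1
  MA110: ids {15, 22, 28} → MIN(credits)=2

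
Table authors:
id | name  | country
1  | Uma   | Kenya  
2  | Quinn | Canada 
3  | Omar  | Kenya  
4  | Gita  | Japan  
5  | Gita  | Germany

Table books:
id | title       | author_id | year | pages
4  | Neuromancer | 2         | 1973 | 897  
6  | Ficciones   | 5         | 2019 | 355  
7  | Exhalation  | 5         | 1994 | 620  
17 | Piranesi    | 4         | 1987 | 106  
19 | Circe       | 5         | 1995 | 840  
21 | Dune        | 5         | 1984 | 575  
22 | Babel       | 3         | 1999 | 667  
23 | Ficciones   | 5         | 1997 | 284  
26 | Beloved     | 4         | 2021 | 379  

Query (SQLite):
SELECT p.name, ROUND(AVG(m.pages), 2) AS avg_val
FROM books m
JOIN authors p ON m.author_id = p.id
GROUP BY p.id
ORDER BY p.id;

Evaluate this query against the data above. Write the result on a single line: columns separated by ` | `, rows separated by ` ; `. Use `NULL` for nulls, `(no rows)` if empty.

Join each books row to its authors via author_id.
Group joined rows by authors.id; compute ROUND(AVG(m.pages), 2) per group.
  2: ids {4} → ROUND(AVG(m.pages), 2)=897
  3: ids {22} → ROUND(AVG(m.pages), 2)=667
  4: ids {17, 26} → ROUND(AVG(m.pages), 2)=242.5
  5: ids {6, 7, 19, 21, 23} → ROUND(AVG(m.pages), 2)=534.8

Quinn | 897 ; Omar | 667 ; Gita | 242.5 ; Gita | 534.8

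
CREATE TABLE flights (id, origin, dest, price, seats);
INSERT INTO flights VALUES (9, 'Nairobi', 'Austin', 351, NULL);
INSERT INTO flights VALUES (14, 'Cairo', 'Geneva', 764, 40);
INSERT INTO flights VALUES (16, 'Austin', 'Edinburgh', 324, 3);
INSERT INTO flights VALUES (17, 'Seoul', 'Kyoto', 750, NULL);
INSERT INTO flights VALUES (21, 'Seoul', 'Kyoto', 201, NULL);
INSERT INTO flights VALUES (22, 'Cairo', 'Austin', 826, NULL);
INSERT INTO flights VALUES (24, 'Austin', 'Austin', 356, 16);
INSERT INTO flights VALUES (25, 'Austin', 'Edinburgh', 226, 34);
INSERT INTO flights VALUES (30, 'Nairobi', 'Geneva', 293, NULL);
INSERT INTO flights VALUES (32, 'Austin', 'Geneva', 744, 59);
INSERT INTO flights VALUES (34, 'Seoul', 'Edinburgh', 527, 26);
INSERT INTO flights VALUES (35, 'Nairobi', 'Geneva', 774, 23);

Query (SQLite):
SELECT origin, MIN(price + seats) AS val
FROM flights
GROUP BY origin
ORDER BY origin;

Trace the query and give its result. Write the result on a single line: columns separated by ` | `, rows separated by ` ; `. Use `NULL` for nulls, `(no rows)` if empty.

Austin | 260 ; Cairo | 804 ; Nairobi | 797 ; Seoul | 553

For each row compute price + seats.
Group by origin; take MIN of the expression per group.
  Austin: ids {16, 24, 25, 32} → MIN(price + seats)=260
  Cairo: ids {14, 22} → MIN(price + seats)=804
  Nairobi: ids {9, 30, 35} → MIN(price + seats)=797
  Seoul: ids {17, 21, 34} → MIN(price + seats)=553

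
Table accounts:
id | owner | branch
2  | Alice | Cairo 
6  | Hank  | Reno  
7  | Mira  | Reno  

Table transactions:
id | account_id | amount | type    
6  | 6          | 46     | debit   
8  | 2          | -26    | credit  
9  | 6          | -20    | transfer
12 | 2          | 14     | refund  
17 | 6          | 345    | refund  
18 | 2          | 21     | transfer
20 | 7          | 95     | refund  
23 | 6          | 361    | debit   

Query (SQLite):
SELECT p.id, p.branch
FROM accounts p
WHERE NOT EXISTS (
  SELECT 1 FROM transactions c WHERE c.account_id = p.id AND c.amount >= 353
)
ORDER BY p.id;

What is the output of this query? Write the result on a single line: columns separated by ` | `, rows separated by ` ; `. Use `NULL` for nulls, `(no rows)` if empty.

2 | Cairo ; 7 | Reno

For each accounts row, check whether any transactions with matching account_id has amount >= 353.
Keep rows where that is false.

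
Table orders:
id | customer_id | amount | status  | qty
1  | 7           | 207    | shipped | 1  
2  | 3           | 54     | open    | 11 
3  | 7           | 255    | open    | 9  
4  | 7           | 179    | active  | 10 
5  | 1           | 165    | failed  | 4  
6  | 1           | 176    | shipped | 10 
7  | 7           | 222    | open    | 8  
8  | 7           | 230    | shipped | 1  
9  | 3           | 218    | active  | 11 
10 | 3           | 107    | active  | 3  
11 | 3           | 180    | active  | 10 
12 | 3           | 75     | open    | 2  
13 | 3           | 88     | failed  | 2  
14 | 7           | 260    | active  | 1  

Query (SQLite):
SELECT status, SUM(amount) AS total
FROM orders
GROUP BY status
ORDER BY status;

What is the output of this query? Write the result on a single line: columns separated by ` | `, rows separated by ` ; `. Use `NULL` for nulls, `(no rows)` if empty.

active | 944 ; failed | 253 ; open | 606 ; shipped | 613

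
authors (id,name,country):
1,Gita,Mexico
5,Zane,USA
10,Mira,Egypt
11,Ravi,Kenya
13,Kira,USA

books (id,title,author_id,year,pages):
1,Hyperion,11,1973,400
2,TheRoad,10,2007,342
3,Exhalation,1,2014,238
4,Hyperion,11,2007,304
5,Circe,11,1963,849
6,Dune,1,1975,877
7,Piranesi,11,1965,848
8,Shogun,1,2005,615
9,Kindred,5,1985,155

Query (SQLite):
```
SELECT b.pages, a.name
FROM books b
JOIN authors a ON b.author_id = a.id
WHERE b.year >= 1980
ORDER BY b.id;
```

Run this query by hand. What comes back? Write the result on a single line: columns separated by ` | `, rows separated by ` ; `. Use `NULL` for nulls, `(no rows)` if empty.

Each books row matches the authors row where author_id = authors.id.
Then keep rows with b.year >= 1980.

342 | Mira ; 238 | Gita ; 304 | Ravi ; 615 | Gita ; 155 | Zane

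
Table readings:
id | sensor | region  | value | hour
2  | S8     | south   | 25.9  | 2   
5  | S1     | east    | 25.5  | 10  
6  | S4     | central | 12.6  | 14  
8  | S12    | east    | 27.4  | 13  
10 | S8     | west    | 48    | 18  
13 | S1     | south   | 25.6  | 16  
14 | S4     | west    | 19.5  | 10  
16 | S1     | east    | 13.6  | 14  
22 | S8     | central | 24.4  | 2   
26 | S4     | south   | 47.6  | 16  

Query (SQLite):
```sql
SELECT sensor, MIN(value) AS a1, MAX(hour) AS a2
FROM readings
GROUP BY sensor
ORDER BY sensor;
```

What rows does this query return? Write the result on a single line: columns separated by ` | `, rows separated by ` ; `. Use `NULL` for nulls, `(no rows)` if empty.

S1 | 13.6 | 16 ; S12 | 27.4 | 13 ; S4 | 12.6 | 16 ; S8 | 24.4 | 18

Group readings by sensor.
Per group compute: MIN(value), MAX(hour).
  S1: ids {5, 13, 16} → MIN(value)=13.6, MAX(hour)=16
  S12: ids {8} → MIN(value)=27.4, MAX(hour)=13
  S4: ids {6, 14, 26} → MIN(value)=12.6, MAX(hour)=16
  S8: ids {2, 10, 22} → MIN(value)=24.4, MAX(hour)=18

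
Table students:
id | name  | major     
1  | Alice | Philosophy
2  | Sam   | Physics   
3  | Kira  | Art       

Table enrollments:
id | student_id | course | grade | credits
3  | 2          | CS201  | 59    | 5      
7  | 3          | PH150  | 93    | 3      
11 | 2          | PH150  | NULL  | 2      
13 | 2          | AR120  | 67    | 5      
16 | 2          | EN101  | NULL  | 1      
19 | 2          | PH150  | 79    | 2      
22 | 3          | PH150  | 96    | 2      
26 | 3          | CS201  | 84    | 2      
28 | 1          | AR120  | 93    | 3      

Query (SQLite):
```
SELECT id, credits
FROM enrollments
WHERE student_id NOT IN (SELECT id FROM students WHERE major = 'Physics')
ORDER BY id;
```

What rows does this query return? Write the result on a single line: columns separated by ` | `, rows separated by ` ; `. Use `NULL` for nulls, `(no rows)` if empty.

7 | 3 ; 22 | 2 ; 26 | 2 ; 28 | 3

Inner query: students.id where major = 'Physics'.
Outer: keep enrollments rows whose student_id is not in that set.
Inner query → {2}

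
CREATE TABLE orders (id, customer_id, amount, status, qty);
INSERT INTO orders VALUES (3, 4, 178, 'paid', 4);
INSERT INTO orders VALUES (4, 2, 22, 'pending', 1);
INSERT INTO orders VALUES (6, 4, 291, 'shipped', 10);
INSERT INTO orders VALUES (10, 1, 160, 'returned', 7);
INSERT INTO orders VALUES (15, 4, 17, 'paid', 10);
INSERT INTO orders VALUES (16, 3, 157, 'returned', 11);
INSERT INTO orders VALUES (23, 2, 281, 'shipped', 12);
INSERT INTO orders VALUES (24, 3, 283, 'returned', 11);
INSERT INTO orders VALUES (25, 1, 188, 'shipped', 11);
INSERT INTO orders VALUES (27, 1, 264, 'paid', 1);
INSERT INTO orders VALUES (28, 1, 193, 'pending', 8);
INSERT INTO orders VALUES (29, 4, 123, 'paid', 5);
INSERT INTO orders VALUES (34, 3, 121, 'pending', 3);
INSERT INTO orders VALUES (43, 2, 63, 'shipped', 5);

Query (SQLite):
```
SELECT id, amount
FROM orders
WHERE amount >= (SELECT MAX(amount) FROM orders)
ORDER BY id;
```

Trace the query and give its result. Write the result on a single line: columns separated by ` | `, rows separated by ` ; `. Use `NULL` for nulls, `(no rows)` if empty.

Scalar subquery: MAX(amount) over all orders rows = 291.
Keep rows where amount >= that value.

6 | 291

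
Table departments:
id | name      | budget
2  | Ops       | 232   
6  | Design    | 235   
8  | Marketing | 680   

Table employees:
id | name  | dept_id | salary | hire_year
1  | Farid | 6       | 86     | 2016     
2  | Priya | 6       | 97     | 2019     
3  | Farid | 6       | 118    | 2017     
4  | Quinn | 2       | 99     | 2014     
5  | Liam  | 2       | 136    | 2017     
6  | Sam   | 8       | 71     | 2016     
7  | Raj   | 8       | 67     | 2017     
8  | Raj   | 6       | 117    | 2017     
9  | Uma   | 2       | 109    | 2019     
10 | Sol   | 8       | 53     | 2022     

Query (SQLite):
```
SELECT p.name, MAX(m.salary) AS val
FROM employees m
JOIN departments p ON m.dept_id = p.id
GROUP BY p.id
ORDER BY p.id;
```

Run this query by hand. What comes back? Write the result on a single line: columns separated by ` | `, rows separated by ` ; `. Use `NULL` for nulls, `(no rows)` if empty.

Join each employees row to its departments via dept_id.
Group joined rows by departments.id; compute MAX(m.salary) per group.
  2: ids {4, 5, 9} → MAX(m.salary)=136
  6: ids {1, 2, 3, 8} → MAX(m.salary)=118
  8: ids {6, 7, 10} → MAX(m.salary)=71

Ops | 136 ; Design | 118 ; Marketing | 71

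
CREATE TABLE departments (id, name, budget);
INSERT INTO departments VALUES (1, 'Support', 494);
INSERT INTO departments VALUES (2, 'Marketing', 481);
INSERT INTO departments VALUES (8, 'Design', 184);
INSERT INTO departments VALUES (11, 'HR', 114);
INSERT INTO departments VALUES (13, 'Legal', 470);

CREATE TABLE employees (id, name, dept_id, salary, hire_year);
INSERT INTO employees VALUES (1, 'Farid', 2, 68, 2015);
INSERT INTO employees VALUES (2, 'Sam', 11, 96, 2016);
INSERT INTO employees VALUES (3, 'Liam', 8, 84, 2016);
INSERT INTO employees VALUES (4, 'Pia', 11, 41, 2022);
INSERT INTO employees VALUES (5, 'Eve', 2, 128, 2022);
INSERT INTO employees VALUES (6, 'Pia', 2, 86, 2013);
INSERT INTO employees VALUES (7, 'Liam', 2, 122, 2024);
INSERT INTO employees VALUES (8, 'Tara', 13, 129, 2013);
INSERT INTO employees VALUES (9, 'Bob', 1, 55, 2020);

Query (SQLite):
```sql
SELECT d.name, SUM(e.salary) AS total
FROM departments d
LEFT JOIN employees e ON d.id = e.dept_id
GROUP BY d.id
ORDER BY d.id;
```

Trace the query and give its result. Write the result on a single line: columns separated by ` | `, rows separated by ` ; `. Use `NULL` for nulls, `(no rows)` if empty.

Support | 55 ; Marketing | 404 ; Design | 84 ; HR | 137 ; Legal | 129

LEFT JOIN keeps every departments row; unmatched ones get NULL for employees columns.
Group by departments.id and compute SUM(e.salary). SUM over an all-NULL group is NULL.
  1: ids {9} → SUM(e.salary)=55
  2: ids {1, 5, 6, 7} → SUM(e.salary)=404
  8: ids {3} → SUM(e.salary)=84
  11: ids {2, 4} → SUM(e.salary)=137
  13: ids {8} → SUM(e.salary)=129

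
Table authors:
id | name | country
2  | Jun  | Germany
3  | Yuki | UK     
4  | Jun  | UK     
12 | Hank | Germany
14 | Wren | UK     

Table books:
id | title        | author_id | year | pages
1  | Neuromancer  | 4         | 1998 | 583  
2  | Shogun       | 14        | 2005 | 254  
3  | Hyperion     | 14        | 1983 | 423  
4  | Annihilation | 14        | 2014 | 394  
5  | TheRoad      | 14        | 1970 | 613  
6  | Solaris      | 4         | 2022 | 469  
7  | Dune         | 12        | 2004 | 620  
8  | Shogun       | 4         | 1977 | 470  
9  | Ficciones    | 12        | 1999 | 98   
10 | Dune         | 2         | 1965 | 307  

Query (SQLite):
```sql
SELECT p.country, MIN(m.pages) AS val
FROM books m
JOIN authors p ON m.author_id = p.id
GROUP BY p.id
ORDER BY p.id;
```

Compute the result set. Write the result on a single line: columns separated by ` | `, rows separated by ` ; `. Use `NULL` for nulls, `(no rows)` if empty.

Germany | 307 ; UK | 469 ; Germany | 98 ; UK | 254

Join each books row to its authors via author_id.
Group joined rows by authors.id; compute MIN(m.pages) per group.
  2: ids {10} → MIN(m.pages)=307
  4: ids {1, 6, 8} → MIN(m.pages)=469
  12: ids {7, 9} → MIN(m.pages)=98
  14: ids {2, 3, 4, 5} → MIN(m.pages)=254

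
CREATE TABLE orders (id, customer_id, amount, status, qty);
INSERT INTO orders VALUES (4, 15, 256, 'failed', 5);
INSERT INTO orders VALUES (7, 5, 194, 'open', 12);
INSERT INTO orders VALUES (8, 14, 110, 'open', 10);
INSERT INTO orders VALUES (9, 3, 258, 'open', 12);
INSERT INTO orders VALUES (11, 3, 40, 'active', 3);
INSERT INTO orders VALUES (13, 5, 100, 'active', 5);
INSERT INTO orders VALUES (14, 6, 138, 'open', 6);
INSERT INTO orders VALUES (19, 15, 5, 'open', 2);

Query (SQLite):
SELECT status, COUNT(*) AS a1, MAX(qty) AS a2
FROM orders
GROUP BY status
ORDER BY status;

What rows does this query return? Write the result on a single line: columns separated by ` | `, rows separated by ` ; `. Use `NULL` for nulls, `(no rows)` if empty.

active | 2 | 5 ; failed | 1 | 5 ; open | 5 | 12

Group orders by status.
Per group compute: COUNT(*), MAX(qty).
  active: ids {11, 13} → COUNT(*)=2, MAX(qty)=5
  failed: ids {4} → COUNT(*)=1, MAX(qty)=5
  open: ids {7, 8, 9, 14, 19} → COUNT(*)=5, MAX(qty)=12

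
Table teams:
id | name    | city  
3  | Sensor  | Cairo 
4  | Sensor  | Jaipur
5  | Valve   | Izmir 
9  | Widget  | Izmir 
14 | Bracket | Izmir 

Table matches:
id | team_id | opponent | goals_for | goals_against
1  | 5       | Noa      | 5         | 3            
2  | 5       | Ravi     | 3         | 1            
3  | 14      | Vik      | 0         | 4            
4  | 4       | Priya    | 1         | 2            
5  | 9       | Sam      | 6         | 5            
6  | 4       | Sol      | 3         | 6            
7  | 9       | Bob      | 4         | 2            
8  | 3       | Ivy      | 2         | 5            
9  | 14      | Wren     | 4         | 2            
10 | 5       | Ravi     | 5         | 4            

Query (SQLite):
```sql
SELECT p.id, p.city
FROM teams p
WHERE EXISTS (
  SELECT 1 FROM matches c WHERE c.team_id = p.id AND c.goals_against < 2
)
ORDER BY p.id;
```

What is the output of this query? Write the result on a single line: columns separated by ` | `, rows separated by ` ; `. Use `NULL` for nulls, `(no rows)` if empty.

5 | Izmir

For each teams row, check whether any matches with matching team_id has goals_against < 2.
Keep rows where that is true.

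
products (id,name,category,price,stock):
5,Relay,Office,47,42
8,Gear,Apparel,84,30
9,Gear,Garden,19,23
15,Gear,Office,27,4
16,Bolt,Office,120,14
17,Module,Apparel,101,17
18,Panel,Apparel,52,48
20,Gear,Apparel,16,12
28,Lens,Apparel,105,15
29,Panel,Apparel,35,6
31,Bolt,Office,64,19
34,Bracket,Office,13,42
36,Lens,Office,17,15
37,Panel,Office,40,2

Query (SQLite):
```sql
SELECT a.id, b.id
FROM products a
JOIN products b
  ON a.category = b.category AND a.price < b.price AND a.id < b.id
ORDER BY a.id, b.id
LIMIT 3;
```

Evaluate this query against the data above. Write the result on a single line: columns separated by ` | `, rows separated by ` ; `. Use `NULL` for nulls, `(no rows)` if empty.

5 | 16 ; 5 | 31 ; 8 | 17

Pairs (a,b) with same category, a.price < b.price, a.id < b.id.
category groups: Apparel:{8,17,18,20,28,29} Garden:{9} Office:{5,15,16,31,34,36,37}
Ordered by (a.id, b.id); first 3.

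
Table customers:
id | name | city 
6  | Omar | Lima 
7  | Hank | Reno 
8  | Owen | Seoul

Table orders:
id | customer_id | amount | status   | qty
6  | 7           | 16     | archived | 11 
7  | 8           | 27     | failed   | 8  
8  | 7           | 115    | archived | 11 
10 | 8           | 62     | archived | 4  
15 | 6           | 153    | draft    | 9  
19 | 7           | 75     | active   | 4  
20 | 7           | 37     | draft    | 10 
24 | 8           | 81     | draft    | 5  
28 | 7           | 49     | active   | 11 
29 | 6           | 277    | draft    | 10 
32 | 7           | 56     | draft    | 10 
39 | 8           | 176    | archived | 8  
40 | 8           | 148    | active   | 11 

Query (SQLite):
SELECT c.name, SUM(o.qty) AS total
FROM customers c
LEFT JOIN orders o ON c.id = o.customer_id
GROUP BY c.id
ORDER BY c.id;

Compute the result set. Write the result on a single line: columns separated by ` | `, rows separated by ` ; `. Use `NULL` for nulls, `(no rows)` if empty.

LEFT JOIN keeps every customers row; unmatched ones get NULL for orders columns.
Group by customers.id and compute SUM(o.qty). SUM over an all-NULL group is NULL.
  6: ids {15, 29} → SUM(o.qty)=19
  7: ids {6, 8, 19, 20, 28, 32} → SUM(o.qty)=57
  8: ids {7, 10, 24, 39, 40} → SUM(o.qty)=36

Omar | 19 ; Hank | 57 ; Owen | 36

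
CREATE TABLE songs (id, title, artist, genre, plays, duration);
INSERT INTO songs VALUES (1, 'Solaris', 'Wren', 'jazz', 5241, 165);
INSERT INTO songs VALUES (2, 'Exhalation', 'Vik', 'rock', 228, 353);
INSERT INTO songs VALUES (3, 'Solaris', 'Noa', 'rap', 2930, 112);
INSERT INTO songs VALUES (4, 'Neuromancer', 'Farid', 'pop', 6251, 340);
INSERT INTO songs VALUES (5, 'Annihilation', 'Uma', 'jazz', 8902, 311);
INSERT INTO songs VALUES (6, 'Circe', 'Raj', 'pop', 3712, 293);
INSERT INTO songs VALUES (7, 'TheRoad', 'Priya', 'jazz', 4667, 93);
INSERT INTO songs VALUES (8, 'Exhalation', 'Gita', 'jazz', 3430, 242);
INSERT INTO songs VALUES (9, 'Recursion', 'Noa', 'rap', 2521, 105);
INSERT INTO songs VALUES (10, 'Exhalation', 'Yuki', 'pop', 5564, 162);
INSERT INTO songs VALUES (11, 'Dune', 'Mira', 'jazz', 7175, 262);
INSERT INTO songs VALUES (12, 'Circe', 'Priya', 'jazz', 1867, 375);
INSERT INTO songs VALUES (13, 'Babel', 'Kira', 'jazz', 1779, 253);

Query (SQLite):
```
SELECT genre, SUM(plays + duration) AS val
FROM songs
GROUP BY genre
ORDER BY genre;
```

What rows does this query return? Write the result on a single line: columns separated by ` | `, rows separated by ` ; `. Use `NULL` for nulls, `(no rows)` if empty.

For each row compute plays + duration.
Group by genre; take SUM of the expression per group.
  jazz: ids {1, 5, 7, 8, 11, 12, 13} → SUM(plays + duration)=34762
  pop: ids {4, 6, 10} → SUM(plays + duration)=16322
  rap: ids {3, 9} → SUM(plays + duration)=5668
  rock: ids {2} → SUM(plays + duration)=581

jazz | 34762 ; pop | 16322 ; rap | 5668 ; rock | 581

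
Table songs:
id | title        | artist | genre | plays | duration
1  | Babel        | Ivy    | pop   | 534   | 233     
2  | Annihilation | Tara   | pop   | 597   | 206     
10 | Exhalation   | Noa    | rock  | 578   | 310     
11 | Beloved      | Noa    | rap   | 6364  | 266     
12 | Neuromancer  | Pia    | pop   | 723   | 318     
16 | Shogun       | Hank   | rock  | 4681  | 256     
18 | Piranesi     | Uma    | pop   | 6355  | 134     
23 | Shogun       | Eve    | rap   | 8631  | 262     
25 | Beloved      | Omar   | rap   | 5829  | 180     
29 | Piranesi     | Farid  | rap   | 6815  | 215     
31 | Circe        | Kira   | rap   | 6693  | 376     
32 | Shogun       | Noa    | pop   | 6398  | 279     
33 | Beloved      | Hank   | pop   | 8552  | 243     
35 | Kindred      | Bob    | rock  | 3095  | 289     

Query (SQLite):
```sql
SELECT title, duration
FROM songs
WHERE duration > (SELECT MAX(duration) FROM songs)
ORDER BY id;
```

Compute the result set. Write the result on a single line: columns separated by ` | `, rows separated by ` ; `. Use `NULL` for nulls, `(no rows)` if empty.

Scalar subquery: MAX(duration) over all songs rows = 376.
Keep rows where duration > that value.

(no rows)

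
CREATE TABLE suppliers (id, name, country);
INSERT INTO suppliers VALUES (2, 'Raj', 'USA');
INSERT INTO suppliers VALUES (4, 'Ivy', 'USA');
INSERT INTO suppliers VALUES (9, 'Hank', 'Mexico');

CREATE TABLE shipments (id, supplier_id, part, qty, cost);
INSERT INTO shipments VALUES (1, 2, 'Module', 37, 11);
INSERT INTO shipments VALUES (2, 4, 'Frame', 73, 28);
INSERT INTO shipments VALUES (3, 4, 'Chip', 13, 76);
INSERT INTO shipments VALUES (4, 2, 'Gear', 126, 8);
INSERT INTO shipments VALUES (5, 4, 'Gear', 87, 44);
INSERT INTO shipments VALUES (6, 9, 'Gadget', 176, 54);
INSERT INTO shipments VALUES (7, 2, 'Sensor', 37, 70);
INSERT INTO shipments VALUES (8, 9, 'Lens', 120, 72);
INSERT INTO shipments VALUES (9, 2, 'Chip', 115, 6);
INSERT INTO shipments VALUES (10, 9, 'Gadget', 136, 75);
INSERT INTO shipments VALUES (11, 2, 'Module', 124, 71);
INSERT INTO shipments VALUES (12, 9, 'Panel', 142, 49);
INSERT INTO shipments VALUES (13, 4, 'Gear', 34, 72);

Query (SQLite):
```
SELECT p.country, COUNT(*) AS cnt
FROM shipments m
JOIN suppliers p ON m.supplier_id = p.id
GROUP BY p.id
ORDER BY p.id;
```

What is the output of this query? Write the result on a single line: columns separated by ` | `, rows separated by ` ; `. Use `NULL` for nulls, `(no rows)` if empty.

Join each shipments row to its suppliers via supplier_id.
Group joined rows by suppliers.id; compute COUNT(*) per group.
  2: ids {1, 4, 7, 9, 11} → COUNT(*)=5
  4: ids {2, 3, 5, 13} → COUNT(*)=4
  9: ids {6, 8, 10, 12} → COUNT(*)=4

USA | 5 ; USA | 4 ; Mexico | 4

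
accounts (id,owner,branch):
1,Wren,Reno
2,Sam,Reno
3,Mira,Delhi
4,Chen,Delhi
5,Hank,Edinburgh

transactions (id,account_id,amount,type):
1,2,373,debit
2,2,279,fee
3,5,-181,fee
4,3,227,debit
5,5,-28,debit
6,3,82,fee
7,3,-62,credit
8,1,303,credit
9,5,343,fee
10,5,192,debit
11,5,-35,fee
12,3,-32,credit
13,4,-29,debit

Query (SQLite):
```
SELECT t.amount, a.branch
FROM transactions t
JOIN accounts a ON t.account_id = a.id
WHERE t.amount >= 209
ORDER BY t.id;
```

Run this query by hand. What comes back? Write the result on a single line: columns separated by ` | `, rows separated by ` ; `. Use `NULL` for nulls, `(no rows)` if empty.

373 | Reno ; 279 | Reno ; 227 | Delhi ; 303 | Reno ; 343 | Edinburgh

Each transactions row matches the accounts row where account_id = accounts.id.
Then keep rows with t.amount >= 209.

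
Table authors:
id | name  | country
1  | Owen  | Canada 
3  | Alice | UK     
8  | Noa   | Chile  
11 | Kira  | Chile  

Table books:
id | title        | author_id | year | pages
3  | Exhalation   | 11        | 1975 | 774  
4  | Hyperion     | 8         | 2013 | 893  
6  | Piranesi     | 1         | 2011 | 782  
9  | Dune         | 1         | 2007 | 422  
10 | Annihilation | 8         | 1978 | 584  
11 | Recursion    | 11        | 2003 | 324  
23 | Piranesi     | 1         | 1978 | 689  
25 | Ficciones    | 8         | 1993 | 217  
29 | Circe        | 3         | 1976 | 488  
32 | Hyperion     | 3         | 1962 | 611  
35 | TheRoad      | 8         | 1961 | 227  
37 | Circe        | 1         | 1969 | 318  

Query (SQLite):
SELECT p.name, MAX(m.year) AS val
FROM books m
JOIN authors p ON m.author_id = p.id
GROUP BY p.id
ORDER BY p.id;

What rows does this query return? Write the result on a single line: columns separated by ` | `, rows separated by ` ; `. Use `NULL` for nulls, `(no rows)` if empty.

Owen | 2011 ; Alice | 1976 ; Noa | 2013 ; Kira | 2003

Join each books row to its authors via author_id.
Group joined rows by authors.id; compute MAX(m.year) per group.
  1: ids {6, 9, 23, 37} → MAX(m.year)=2011
  3: ids {29, 32} → MAX(m.year)=1976
  8: ids {4, 10, 25, 35} → MAX(m.year)=2013
  11: ids {3, 11} → MAX(m.year)=2003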